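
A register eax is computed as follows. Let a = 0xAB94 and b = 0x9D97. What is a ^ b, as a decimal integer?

13827

0xAB94 = 1010101110010100
0x9D97 = 1001110110010111
XOR → 0011011000000011 = 13827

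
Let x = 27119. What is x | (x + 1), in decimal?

27135

x = 110100111101111 = 27119
x + 1 = 110100111110000
OR    = 110100111111111 = 27135
(x | (x + 1) sets the lowest cleared bit.)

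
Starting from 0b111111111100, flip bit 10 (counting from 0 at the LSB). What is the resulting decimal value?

3068

x = 111111111100
bit 10 is currently 1; toggle it via x ^ (1 << 10) = x ^ 1024
→ 101111111100 = 3068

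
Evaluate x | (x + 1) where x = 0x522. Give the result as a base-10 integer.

1315

x = 10100100010 = 1314
x + 1 = 10100100011
OR    = 10100100011 = 1315
(x | (x + 1) sets the lowest cleared bit.)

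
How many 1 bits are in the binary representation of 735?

735 = 1011011111
Count the 1s: 1 + 1 + 1 + 1 + 1 + 1 + 1 + 1 = 8

8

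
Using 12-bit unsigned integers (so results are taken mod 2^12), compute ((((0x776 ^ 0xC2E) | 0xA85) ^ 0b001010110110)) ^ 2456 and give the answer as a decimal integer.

0x776 = 011101110110
0xC2E = 110000101110
→ ^ → 101101011000 = 2904
0xA85 = 101010000101
→ | → 101111011101 = 3037
0b001010110110 = 001010110110
→ ^ → 100101101011 = 2411
2456 = 100110011000
→ ^ → 000011110011 = 243

243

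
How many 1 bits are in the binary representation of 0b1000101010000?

4

n = 1000101010000
Count the 1s: 1 + 1 + 1 + 1 = 4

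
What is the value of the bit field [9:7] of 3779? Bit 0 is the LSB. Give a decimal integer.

5

v = 111011000011
Shift right by 7: 11101
Mask low 3 bits: 101 = 5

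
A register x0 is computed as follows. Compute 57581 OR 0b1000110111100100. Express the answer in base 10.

57581 = 1110000011101101
b = 1000110111100100
 OR → 1110110111101101 = 60909

60909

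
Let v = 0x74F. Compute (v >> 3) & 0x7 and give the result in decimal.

v = 011101001111
Shift right by 3: 011101001
Mask low 3 bits: 001 = 1

1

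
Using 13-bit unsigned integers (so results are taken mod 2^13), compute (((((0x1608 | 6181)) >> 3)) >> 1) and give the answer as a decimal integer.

0x1608 = 1011000001000
6181 = 1100000100101
→ | → 1111000101101 = 7725
→ >> 3 → 0001111000101 = 965
→ >> 1 → 0000111100010 = 482

482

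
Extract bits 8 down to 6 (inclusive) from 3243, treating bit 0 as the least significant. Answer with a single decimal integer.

v = 110010101011
Shift right by 6: 110010
Mask low 3 bits: 010 = 2

2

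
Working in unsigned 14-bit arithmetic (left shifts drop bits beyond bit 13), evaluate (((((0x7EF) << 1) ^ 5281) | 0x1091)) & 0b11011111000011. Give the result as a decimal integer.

5059

0x7EF = 00011111101111
→ << 1 (mod 2^14) → 00111111011110 = 4062
5281 = 01010010100001
→ ^ → 01101101111111 = 7039
0x1091 = 01000010010001
→ | → 01101111111111 = 7167
0b11011111000011 = 11011111000011
→ & → 01001111000011 = 5059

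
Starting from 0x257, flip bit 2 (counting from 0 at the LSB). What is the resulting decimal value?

x = 1001010111
bit 2 is currently 1; toggle it via x ^ (1 << 2) = x ^ 4
→ 1001010011 = 595

595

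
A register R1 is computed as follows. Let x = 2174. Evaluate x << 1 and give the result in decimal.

2174 = 0100001111110
shift left by 1 → 1000011111100 = 4348
(equivalently, 2174 × 2^1 = 2174 × 2)

4348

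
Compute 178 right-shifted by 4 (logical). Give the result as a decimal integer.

178 = 10110010
shift right by 4 → 00001011 = 11
(equivalently, floor(178 / 16))

11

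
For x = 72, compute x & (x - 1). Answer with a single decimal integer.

x = 1001000 = 72
x - 1 = 1000111
AND   = 1000000 = 64
(x & (x - 1) clears the lowest set bit of x.)

64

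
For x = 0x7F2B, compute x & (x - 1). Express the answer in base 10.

x = 111111100101011 = 32555
x - 1 = 111111100101010
AND   = 111111100101010 = 32554
(x & (x - 1) clears the lowest set bit of x.)

32554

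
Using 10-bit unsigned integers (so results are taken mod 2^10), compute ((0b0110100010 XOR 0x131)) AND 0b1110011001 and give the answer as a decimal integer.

145

0b0110100010 = 0110100010
0x131 = 0100110001
→ XOR → 0010010011 = 147
0b1110011001 = 1110011001
→ AND → 0010010001 = 145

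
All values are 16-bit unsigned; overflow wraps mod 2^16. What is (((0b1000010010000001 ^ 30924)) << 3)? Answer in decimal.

0b1000010010000001 = 1000010010000001
30924 = 0111100011001100
→ ^ → 1111110001001101 = 64589
→ << 3 (mod 2^16) → 1110001001101000 = 57960

57960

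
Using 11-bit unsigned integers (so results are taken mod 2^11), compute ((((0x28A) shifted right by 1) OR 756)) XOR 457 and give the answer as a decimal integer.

0x28A = 01010001010
→ shifted right by 1 → 00101000101 = 325
756 = 01011110100
→ OR → 01111110101 = 1013
457 = 00111001001
→ XOR → 01000111100 = 572

572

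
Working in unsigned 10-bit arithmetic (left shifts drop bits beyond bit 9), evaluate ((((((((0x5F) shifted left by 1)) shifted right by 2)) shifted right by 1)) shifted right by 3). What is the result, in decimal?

0x5F = 0001011111
→ shifted left by 1 (mod 2^10) → 0010111110 = 190
→ shifted right by 2 → 0000101111 = 47
→ shifted right by 1 → 0000010111 = 23
→ shifted right by 3 → 0000000010 = 2

2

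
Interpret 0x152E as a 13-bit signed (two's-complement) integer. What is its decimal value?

-2770

pattern = 1010100101110 (MSB is 1 ⇒ negative)
Invert: 0101011010001, add 1 → 0101011010010 = 2770, so the value is -2770.
(Equivalently: 5422 - 2^13 = 5422 - 8192 = -2770.)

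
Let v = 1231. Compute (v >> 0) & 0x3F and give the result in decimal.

v = 10011001111
Shift right by 0: 10011001111
Mask low 6 bits: 001111 = 15

15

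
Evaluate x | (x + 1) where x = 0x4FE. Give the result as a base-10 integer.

1279

x = 10011111110 = 1278
x + 1 = 10011111111
OR    = 10011111111 = 1279
(x | (x + 1) sets the lowest cleared bit.)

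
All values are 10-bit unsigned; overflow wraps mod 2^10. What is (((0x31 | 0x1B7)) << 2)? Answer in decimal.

732

0x31 = 0000110001
0x1B7 = 0110110111
→ | → 0110110111 = 439
→ << 2 (mod 2^10) → 1011011100 = 732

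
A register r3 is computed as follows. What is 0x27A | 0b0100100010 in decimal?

890

0x27A = 1001111010
b = 0100100010
 OR → 1101111010 = 890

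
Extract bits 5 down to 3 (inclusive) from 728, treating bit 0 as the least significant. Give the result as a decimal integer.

v = 1011011000
Shift right by 3: 1011011
Mask low 3 bits: 011 = 3

3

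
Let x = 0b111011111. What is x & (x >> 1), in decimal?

207

x = 111011111 = 479
x>>1 = 011101111
AND  = 011001111 = 207
(x & (x >> 1) has a 1 wherever x has two consecutive 1 bits.)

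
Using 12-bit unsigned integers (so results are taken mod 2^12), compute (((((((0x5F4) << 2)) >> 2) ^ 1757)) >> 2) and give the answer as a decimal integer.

458

0x5F4 = 010111110100
→ << 2 (mod 2^12) → 011111010000 = 2000
→ >> 2 → 000111110100 = 500
1757 = 011011011101
→ ^ → 011100101001 = 1833
→ >> 2 → 000111001010 = 458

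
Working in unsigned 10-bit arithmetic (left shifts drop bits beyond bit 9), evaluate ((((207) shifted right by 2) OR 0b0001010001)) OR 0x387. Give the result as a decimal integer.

207 = 0011001111
→ shifted right by 2 → 0000110011 = 51
0b0001010001 = 0001010001
→ OR → 0001110011 = 115
0x387 = 1110000111
→ OR → 1111110111 = 1015

1015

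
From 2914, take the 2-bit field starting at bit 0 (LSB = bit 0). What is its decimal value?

2

v = 0101101100010
Shift right by 0: 0101101100010
Mask low 2 bits: 10 = 2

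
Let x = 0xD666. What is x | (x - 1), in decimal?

54887

x = 1101011001100110 = 54886
x - 1 = 1101011001100101
OR    = 1101011001100111 = 54887
(x | (x - 1) sets all bits below the lowest set bit.)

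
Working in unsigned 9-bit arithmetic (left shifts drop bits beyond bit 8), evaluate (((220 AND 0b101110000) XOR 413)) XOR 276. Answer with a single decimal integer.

220 = 011011100
0b101110000 = 101110000
→ AND → 001010000 = 80
413 = 110011101
→ XOR → 111001101 = 461
276 = 100010100
→ XOR → 011011001 = 217

217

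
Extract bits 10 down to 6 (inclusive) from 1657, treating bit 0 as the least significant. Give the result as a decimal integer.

25

v = 011001111001
Shift right by 6: 011001
Mask low 5 bits: 11001 = 25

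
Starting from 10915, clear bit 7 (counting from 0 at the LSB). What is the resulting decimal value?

x = 10101010100011
bit 7 is currently 1; clear it via x & ~(1 << 7) = x & ~128
→ 10101000100011 = 10787

10787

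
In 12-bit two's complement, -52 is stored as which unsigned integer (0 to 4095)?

4044

52 in 12 bits: 000000110100
Invert: 111111001011
Add 1:  111111001100 = 4044
(Check: 2^12 - 52 = 4096 - 52 = 4044.)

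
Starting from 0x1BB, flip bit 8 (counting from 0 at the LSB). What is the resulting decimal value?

187

x = 0110111011
bit 8 is currently 1; toggle it via x ^ (1 << 8) = x ^ 256
→ 0010111011 = 187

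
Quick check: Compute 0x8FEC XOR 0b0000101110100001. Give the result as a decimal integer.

0x8FEC = 1000111111101100
b = 0000101110100001
XOR → 1000010001001101 = 33869

33869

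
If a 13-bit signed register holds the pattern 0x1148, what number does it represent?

pattern = 1000101001000 (MSB is 1 ⇒ negative)
Invert: 0111010110111, add 1 → 0111010111000 = 3768, so the value is -3768.
(Equivalently: 4424 - 2^13 = 4424 - 8192 = -3768.)

-3768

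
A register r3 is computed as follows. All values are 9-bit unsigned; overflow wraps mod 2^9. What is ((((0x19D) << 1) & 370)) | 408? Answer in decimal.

442

0x19D = 110011101
→ << 1 (mod 2^9) → 100111010 = 314
370 = 101110010
→ & → 100110010 = 306
408 = 110011000
→ | → 110111010 = 442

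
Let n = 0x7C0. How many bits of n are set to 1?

0x7C0 = 11111000000
Count the 1s: 1 + 1 + 1 + 1 + 1 = 5

5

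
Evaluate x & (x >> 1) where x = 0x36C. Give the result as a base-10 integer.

x = 1101101100 = 876
x>>1 = 0110110110
AND  = 0100100100 = 292
(x & (x >> 1) has a 1 wherever x has two consecutive 1 bits.)

292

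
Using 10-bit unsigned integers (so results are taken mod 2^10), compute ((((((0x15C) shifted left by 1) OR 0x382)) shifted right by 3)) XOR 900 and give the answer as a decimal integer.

1011

0x15C = 0101011100
→ shifted left by 1 (mod 2^10) → 1010111000 = 696
0x382 = 1110000010
→ OR → 1110111010 = 954
→ shifted right by 3 → 0001110111 = 119
900 = 1110000100
→ XOR → 1111110011 = 1011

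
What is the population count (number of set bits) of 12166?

12166 = 10111110000110
Count the 1s: 1 + 1 + 1 + 1 + 1 + 1 + 1 + 1 = 8

8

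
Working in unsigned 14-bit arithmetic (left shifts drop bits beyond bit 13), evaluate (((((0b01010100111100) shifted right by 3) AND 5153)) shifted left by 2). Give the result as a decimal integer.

132

0b01010100111100 = 01010100111100
→ shifted right by 3 → 00001010100111 = 679
5153 = 01010000100001
→ AND → 00000000100001 = 33
→ shifted left by 2 (mod 2^14) → 00000010000100 = 132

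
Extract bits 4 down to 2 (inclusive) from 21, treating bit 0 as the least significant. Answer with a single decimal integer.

5

v = 00010101
Shift right by 2: 000101
Mask low 3 bits: 101 = 5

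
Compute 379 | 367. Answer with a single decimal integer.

383

379 = 101111011
367 = 101101111
 OR → 101111111 = 383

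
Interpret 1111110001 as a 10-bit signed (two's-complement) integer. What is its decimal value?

-15

pattern = 1111110001 (MSB is 1 ⇒ negative)
Invert: 0000001110, add 1 → 0000001111 = 15, so the value is -15.
(Equivalently: 1009 - 2^10 = 1009 - 1024 = -15.)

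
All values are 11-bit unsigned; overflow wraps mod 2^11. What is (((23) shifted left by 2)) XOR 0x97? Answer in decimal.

203

23 = 00000010111
→ shifted left by 2 (mod 2^11) → 00001011100 = 92
0x97 = 00010010111
→ XOR → 00011001011 = 203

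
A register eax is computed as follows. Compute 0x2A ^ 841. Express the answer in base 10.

867

0x2A = 0000101010
841 = 1101001001
XOR → 1101100011 = 867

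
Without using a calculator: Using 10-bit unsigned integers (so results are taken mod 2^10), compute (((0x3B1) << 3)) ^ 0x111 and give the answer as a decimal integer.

0x3B1 = 1110110001
→ << 3 (mod 2^10) → 0110001000 = 392
0x111 = 0100010001
→ ^ → 0010011001 = 153

153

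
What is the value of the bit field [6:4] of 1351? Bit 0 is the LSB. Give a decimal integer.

v = 10101000111
Shift right by 4: 1010100
Mask low 3 bits: 100 = 4

4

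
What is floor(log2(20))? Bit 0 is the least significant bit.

4

20 = 10100
The topmost 1 is at position 4 (since 2^4 = 16 ≤ 20 < 32).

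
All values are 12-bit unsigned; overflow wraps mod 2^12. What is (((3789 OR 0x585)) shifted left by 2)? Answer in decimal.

3892

3789 = 111011001101
0x585 = 010110000101
→ OR → 111111001101 = 4045
→ shifted left by 2 (mod 2^12) → 111100110100 = 3892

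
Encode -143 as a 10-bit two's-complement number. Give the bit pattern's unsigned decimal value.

881

143 in 10 bits: 0010001111
Invert: 1101110000
Add 1:  1101110001 = 881
(Check: 2^10 - 143 = 1024 - 143 = 881.)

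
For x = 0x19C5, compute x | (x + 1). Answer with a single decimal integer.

6599

x = 1100111000101 = 6597
x + 1 = 1100111000110
OR    = 1100111000111 = 6599
(x | (x + 1) sets the lowest cleared bit.)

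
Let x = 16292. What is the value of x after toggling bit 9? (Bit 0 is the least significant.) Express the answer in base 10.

15780

x = 011111110100100
bit 9 is currently 1; toggle it via x ^ (1 << 9) = x ^ 512
→ 011110110100100 = 15780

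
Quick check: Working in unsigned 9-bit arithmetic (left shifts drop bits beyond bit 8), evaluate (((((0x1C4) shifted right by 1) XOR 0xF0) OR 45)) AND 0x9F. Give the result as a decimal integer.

0x1C4 = 111000100
→ shifted right by 1 → 011100010 = 226
0xF0 = 011110000
→ XOR → 000010010 = 18
45 = 000101101
→ OR → 000111111 = 63
0x9F = 010011111
→ AND → 000011111 = 31

31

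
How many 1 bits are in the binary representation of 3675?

8

3675 = 111001011011
Count the 1s: 1 + 1 + 1 + 1 + 1 + 1 + 1 + 1 = 8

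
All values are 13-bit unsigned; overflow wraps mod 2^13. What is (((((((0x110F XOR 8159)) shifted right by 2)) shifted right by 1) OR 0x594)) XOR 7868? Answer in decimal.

0x110F = 1000100001111
8159 = 1111111011111
→ XOR → 0111011010000 = 3792
→ shifted right by 2 → 0001110110100 = 948
→ shifted right by 1 → 0000111011010 = 474
0x594 = 0010110010100
→ OR → 0010111011110 = 1502
7868 = 1111010111100
→ XOR → 1101101100010 = 7010

7010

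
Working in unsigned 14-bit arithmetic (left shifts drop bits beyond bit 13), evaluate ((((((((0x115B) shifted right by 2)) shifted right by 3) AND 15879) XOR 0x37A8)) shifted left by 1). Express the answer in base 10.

0x115B = 01000101011011
→ shifted right by 2 → 00010001010110 = 1110
→ shifted right by 3 → 00000010001010 = 138
15879 = 11111000000111
→ AND → 00000000000010 = 2
0x37A8 = 11011110101000
→ XOR → 11011110101010 = 14250
→ shifted left by 1 (mod 2^14) → 10111101010100 = 12116

12116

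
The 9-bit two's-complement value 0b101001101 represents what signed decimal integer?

-179

pattern = 101001101 (MSB is 1 ⇒ negative)
Invert: 010110010, add 1 → 010110011 = 179, so the value is -179.
(Equivalently: 333 - 2^9 = 333 - 512 = -179.)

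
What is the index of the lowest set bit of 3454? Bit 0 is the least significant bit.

1

3454 = 110101111110
Trailing zeros: 1, so the lowest set bit is bit 1 (value 2).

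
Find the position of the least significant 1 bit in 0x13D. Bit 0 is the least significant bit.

0x13D = 100111101
Trailing zeros: 0, so the lowest set bit is bit 0 (value 1).

0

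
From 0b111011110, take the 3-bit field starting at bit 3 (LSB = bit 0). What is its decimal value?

3

v = 111011110
Shift right by 3: 111011
Mask low 3 bits: 011 = 3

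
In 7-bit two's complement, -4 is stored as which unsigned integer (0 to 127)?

124

4 in 7 bits: 0000100
Invert: 1111011
Add 1:  1111100 = 124
(Check: 2^7 - 4 = 128 - 4 = 124.)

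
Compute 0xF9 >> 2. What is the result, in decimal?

0xF9 = 11111001
shift right by 2 → 00111110 = 62
(equivalently, floor(249 / 4))

62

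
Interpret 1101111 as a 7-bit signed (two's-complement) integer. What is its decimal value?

pattern = 1101111 (MSB is 1 ⇒ negative)
Invert: 0010000, add 1 → 0010001 = 17, so the value is -17.
(Equivalently: 111 - 2^7 = 111 - 128 = -17.)

-17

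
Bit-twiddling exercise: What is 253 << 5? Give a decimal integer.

8096

253 = 0000011111101
shift left by 5 → 1111110100000 = 8096
(equivalently, 253 × 2^5 = 253 × 32)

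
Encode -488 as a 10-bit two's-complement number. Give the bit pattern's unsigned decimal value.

488 in 10 bits: 0111101000
Invert: 1000010111
Add 1:  1000011000 = 536
(Check: 2^10 - 488 = 1024 - 488 = 536.)

536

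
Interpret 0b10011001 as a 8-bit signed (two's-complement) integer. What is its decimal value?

pattern = 10011001 (MSB is 1 ⇒ negative)
Invert: 01100110, add 1 → 01100111 = 103, so the value is -103.
(Equivalently: 153 - 2^8 = 153 - 256 = -103.)

-103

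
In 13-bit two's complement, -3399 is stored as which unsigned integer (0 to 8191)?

4793

3399 in 13 bits: 0110101000111
Invert: 1001010111000
Add 1:  1001010111001 = 4793
(Check: 2^13 - 3399 = 8192 - 3399 = 4793.)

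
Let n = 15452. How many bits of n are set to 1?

15452 = 11110001011100
Count the 1s: 1 + 1 + 1 + 1 + 1 + 1 + 1 + 1 = 8

8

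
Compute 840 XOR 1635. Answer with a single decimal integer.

840 = 01101001000
1635 = 11001100011
XOR → 10100101011 = 1323

1323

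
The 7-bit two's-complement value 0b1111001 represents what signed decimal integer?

pattern = 1111001 (MSB is 1 ⇒ negative)
Invert: 0000110, add 1 → 0000111 = 7, so the value is -7.
(Equivalently: 121 - 2^7 = 121 - 128 = -7.)

-7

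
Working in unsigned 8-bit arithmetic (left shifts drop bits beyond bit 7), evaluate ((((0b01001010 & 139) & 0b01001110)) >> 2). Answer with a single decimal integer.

0b01001010 = 01001010
139 = 10001011
→ & → 00001010 = 10
0b01001110 = 01001110
→ & → 00001010 = 10
→ >> 2 → 00000010 = 2

2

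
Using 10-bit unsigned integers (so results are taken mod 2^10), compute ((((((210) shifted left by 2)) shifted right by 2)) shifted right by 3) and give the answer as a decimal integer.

26

210 = 0011010010
→ shifted left by 2 (mod 2^10) → 1101001000 = 840
→ shifted right by 2 → 0011010010 = 210
→ shifted right by 3 → 0000011010 = 26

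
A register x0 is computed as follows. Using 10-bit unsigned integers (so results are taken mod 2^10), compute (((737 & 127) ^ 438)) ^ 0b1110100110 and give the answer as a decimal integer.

737 = 1011100001
127 = 0001111111
→ & → 0001100001 = 97
438 = 0110110110
→ ^ → 0111010111 = 471
0b1110100110 = 1110100110
→ ^ → 1001110001 = 625

625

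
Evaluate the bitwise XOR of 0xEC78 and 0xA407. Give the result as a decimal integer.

18559

0xEC78 = 1110110001111000
0xA407 = 1010010000000111
XOR → 0100100001111111 = 18559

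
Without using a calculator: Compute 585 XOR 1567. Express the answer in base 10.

1110

585 = 01001001001
1567 = 11000011111
XOR → 10001010110 = 1110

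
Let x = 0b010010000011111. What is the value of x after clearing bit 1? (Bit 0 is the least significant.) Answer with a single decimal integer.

x = 010010000011111
bit 1 is currently 1; clear it via x & ~(1 << 1) = x & ~2
→ 010010000011101 = 9245

9245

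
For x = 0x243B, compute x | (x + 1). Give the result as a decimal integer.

x = 10010000111011 = 9275
x + 1 = 10010000111100
OR    = 10010000111111 = 9279
(x | (x + 1) sets the lowest cleared bit.)

9279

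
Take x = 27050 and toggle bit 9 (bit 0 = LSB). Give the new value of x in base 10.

x = 110100110101010
bit 9 is currently 0; toggle it via x ^ (1 << 9) = x ^ 512
→ 110101110101010 = 27562

27562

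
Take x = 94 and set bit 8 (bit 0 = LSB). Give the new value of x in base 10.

x = 00001011110
bit 8 is currently 0; set it via x | (1 << 8) = x | 256
→ 00101011110 = 350

350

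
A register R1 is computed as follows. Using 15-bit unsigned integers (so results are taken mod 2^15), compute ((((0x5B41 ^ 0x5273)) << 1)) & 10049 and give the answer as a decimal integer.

576

0x5B41 = 101101101000001
0x5273 = 101001001110011
→ ^ → 000100100110010 = 2354
→ << 1 (mod 2^15) → 001001001100100 = 4708
10049 = 010011101000001
→ & → 000001001000000 = 576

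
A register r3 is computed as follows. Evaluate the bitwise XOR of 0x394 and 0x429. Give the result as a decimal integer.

1981

0x394 = 01110010100
0x429 = 10000101001
XOR → 11110111101 = 1981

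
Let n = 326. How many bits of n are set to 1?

326 = 101000110
Count the 1s: 1 + 1 + 1 + 1 = 4

4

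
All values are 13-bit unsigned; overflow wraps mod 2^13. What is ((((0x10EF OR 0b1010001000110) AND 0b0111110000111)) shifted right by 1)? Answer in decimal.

579

0x10EF = 1000011101111
0b1010001000110 = 1010001000110
→ OR → 1010011101111 = 5359
0b0111110000111 = 0111110000111
→ AND → 0010010000111 = 1159
→ shifted right by 1 → 0001001000011 = 579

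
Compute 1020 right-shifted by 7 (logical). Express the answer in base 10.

7

1020 = 1111111100
shift right by 7 → 0000000111 = 7
(equivalently, floor(1020 / 128))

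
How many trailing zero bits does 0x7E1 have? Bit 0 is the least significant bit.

0

0x7E1 = 11111100001
Trailing zeros: 0, so the lowest set bit is bit 0 (value 1).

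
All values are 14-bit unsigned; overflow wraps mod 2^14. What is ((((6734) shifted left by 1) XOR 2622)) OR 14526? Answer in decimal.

16062

6734 = 01101001001110
→ shifted left by 1 (mod 2^14) → 11010010011100 = 13468
2622 = 00101000111110
→ XOR → 11111010100010 = 16034
14526 = 11100010111110
→ OR → 11111010111110 = 16062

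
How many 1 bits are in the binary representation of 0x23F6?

9

0x23F6 = 10001111110110
Count the 1s: 1 + 1 + 1 + 1 + 1 + 1 + 1 + 1 + 1 = 9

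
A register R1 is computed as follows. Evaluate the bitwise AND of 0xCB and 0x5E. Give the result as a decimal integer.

0xCB = 11001011
0x5E = 01011110
AND → 01001010 = 74

74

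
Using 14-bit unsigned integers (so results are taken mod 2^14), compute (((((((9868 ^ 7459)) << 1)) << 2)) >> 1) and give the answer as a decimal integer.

3772

9868 = 10011010001100
7459 = 01110100100011
→ ^ → 11101110101111 = 15279
→ << 1 (mod 2^14) → 11011101011110 = 14174
→ << 2 (mod 2^14) → 01110101111000 = 7544
→ >> 1 → 00111010111100 = 3772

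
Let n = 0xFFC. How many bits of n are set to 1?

0xFFC = 111111111100
Count the 1s: 1 + 1 + 1 + 1 + 1 + 1 + 1 + 1 + 1 + 1 = 10

10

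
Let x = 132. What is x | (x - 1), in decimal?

135

x = 10000100 = 132
x - 1 = 10000011
OR    = 10000111 = 135
(x | (x - 1) sets all bits below the lowest set bit.)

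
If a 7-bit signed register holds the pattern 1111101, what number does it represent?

pattern = 1111101 (MSB is 1 ⇒ negative)
Invert: 0000010, add 1 → 0000011 = 3, so the value is -3.
(Equivalently: 125 - 2^7 = 125 - 128 = -3.)

-3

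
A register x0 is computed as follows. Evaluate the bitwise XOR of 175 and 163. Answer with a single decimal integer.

12

175 = 10101111
163 = 10100011
XOR → 00001100 = 12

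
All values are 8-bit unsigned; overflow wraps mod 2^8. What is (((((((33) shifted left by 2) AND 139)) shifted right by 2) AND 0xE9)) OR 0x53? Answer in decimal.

115

33 = 00100001
→ shifted left by 2 (mod 2^8) → 10000100 = 132
139 = 10001011
→ AND → 10000000 = 128
→ shifted right by 2 → 00100000 = 32
0xE9 = 11101001
→ AND → 00100000 = 32
0x53 = 01010011
→ OR → 01110011 = 115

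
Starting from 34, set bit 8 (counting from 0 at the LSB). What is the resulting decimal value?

x = 000100010
bit 8 is currently 0; set it via x | (1 << 8) = x | 256
→ 100100010 = 290

290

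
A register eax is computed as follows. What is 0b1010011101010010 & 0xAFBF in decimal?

42770

a = 1010011101010010
0xAFBF = 1010111110111111
AND → 1010011100010010 = 42770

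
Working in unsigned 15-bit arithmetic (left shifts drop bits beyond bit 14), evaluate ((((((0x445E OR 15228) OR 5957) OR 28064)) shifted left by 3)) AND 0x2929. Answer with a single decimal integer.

10536

0x445E = 100010001011110
15228 = 011101101111100
→ OR → 111111101111110 = 32638
5957 = 001011101000101
→ OR → 111111101111111 = 32639
28064 = 110110110100000
→ OR → 111111111111111 = 32767
→ shifted left by 3 (mod 2^15) → 111111111111000 = 32760
0x2929 = 010100100101001
→ AND → 010100100101000 = 10536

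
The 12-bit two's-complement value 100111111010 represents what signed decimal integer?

-1542

pattern = 100111111010 (MSB is 1 ⇒ negative)
Invert: 011000000101, add 1 → 011000000110 = 1542, so the value is -1542.
(Equivalently: 2554 - 2^12 = 2554 - 4096 = -1542.)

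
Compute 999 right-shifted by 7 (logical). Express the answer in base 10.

7

999 = 1111100111
shift right by 7 → 0000000111 = 7
(equivalently, floor(999 / 128))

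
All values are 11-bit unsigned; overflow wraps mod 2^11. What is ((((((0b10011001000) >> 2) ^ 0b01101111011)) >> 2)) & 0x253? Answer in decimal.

0b10011001000 = 10011001000
→ >> 2 → 00100110010 = 306
0b01101111011 = 01101111011
→ ^ → 01001001001 = 585
→ >> 2 → 00010010010 = 146
0x253 = 01001010011
→ & → 00000010010 = 18

18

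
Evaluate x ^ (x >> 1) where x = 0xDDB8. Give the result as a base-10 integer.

45924

x = 1101110110111000 = 56760
x>>1 = 0110111011011100
XOR  = 1011001101100100 = 45924
(x ^ (x >> 1) gives the standard binary-reflected Gray code of x.)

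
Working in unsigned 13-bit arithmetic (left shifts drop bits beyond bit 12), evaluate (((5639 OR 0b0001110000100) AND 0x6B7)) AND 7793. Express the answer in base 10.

1537

5639 = 1011000000111
0b0001110000100 = 0001110000100
→ OR → 1011110000111 = 6023
0x6B7 = 0011010110111
→ AND → 0011010000111 = 1671
7793 = 1111001110001
→ AND → 0011000000001 = 1537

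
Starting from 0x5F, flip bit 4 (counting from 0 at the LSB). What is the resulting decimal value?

79

x = 01011111
bit 4 is currently 1; toggle it via x ^ (1 << 4) = x ^ 16
→ 01001111 = 79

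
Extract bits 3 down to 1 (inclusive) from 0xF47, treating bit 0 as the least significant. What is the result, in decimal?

v = 111101000111
Shift right by 1: 11110100011
Mask low 3 bits: 011 = 3

3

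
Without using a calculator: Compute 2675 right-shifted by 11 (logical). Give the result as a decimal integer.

1

2675 = 101001110011
shift right by 11 → 000000000001 = 1
(equivalently, floor(2675 / 2048))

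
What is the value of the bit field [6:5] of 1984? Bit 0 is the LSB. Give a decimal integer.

v = 11111000000
Shift right by 5: 111110
Mask low 2 bits: 10 = 2

2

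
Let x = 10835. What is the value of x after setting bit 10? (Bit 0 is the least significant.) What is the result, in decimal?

11859

x = 10101001010011
bit 10 is currently 0; set it via x | (1 << 10) = x | 1024
→ 10111001010011 = 11859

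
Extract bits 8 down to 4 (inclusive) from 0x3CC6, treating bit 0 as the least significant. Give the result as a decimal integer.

v = 011110011000110
Shift right by 4: 01111001100
Mask low 5 bits: 01100 = 12

12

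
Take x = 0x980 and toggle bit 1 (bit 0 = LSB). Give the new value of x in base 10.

x = 00100110000000
bit 1 is currently 0; toggle it via x ^ (1 << 1) = x ^ 2
→ 00100110000010 = 2434

2434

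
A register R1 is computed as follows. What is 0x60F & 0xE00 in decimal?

0x60F = 011000001111
0xE00 = 111000000000
AND → 011000000000 = 1536

1536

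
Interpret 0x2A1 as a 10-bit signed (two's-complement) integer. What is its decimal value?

pattern = 1010100001 (MSB is 1 ⇒ negative)
Invert: 0101011110, add 1 → 0101011111 = 351, so the value is -351.
(Equivalently: 673 - 2^10 = 673 - 1024 = -351.)

-351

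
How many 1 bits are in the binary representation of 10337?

10337 = 10100001100001
Count the 1s: 1 + 1 + 1 + 1 + 1 = 5

5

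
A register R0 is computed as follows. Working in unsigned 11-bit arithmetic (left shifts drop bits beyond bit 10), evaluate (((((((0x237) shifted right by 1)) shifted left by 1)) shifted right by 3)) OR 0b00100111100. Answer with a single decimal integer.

382

0x237 = 01000110111
→ shifted right by 1 → 00100011011 = 283
→ shifted left by 1 (mod 2^11) → 01000110110 = 566
→ shifted right by 3 → 00001000110 = 70
0b00100111100 = 00100111100
→ OR → 00101111110 = 382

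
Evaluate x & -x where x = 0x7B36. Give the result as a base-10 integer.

x = 111101100110110 = 31542
-x (two's complement) = …000010011001010
AND   = 000000000000010 = 2
(x & -x isolates the lowest set bit of x.)

2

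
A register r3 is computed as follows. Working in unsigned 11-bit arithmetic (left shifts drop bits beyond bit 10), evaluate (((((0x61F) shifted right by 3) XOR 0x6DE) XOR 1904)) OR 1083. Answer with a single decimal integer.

0x61F = 11000011111
→ shifted right by 3 → 00011000011 = 195
0x6DE = 11011011110
→ XOR → 11000011101 = 1565
1904 = 11101110000
→ XOR → 00101101101 = 365
1083 = 10000111011
→ OR → 10101111111 = 1407

1407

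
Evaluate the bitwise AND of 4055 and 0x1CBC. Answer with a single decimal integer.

4055 = 0111111010111
0x1CBC = 1110010111100
AND → 0110010010100 = 3220

3220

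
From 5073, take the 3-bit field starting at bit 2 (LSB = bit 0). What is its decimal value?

v = 01001111010001
Shift right by 2: 010011110100
Mask low 3 bits: 100 = 4

4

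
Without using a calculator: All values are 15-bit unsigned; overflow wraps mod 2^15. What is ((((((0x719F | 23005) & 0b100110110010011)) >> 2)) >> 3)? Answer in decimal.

0x719F = 111000110011111
23005 = 101100111011101
→ | → 111100111011111 = 31199
0b100110110010011 = 100110110010011
→ & → 100100110010011 = 18835
→ >> 2 → 001001001100100 = 4708
→ >> 3 → 000001001001100 = 588

588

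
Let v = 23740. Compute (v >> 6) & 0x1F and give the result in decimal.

v = 101110010111100
Shift right by 6: 101110010
Mask low 5 bits: 10010 = 18

18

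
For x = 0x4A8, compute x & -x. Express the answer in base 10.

8

x = 10010101000 = 1192
-x (two's complement) = …01101011000
AND   = 00000001000 = 8
(x & -x isolates the lowest set bit of x.)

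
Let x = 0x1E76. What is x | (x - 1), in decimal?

7799

x = 1111001110110 = 7798
x - 1 = 1111001110101
OR    = 1111001110111 = 7799
(x | (x - 1) sets all bits below the lowest set bit.)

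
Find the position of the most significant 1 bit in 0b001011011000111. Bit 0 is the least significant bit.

0b001011011000111 = 1011011000111
The topmost 1 is at position 12 (since 2^12 = 4096 ≤ 5831 < 8192).

12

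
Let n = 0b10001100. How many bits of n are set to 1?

3

n = 10001100
Count the 1s: 1 + 1 + 1 = 3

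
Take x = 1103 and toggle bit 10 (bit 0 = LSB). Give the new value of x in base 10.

79

x = 10001001111
bit 10 is currently 1; toggle it via x ^ (1 << 10) = x ^ 1024
→ 00001001111 = 79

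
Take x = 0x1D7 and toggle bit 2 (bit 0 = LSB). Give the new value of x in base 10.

467

x = 000111010111
bit 2 is currently 1; toggle it via x ^ (1 << 2) = x ^ 4
→ 000111010011 = 467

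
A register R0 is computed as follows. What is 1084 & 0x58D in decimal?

1036

1084 = 10000111100
0x58D = 10110001101
AND → 10000001100 = 1036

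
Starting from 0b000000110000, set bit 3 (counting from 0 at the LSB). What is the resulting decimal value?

56

x = 000000110000
bit 3 is currently 0; set it via x | (1 << 3) = x | 8
→ 000000111000 = 56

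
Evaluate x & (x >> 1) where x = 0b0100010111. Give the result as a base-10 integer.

3

x = 100010111 = 279
x>>1 = 010001011
AND  = 000000011 = 3
(x & (x >> 1) has a 1 wherever x has two consecutive 1 bits.)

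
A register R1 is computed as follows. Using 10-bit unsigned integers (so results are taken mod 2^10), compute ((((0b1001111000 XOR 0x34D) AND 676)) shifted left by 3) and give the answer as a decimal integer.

288

0b1001111000 = 1001111000
0x34D = 1101001101
→ XOR → 0100110101 = 309
676 = 1010100100
→ AND → 0000100100 = 36
→ shifted left by 3 (mod 2^10) → 0100100000 = 288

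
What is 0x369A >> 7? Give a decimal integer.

0x369A = 11011010011010
shift right by 7 → 00000001101101 = 109
(equivalently, floor(13978 / 128))

109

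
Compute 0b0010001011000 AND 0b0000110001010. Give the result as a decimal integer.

8

a = 10001011000
b = 00110001010
AND → 00000001000 = 8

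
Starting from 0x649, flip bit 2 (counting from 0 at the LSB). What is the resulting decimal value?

1613

x = 11001001001
bit 2 is currently 0; toggle it via x ^ (1 << 2) = x ^ 4
→ 11001001101 = 1613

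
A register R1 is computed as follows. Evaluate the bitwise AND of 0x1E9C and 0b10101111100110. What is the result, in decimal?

2692

0x1E9C = 01111010011100
b = 10101111100110
AND → 00101010000100 = 2692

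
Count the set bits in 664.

4

664 = 1010011000
Count the 1s: 1 + 1 + 1 + 1 = 4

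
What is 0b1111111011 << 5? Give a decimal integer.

x = 000001111111011
shift left by 5 → 111111101100000 = 32608
(equivalently, 1019 × 2^5 = 1019 × 32)

32608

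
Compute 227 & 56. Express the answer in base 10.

32

227 = 11100011
56 = 00111000
AND → 00100000 = 32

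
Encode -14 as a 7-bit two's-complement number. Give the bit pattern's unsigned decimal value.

114

14 in 7 bits: 0001110
Invert: 1110001
Add 1:  1110010 = 114
(Check: 2^7 - 14 = 128 - 14 = 114.)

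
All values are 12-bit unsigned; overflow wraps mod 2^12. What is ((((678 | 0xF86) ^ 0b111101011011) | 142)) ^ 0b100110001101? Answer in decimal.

678 = 001010100110
0xF86 = 111110000110
→ | → 111110100110 = 4006
0b111101011011 = 111101011011
→ ^ → 000011111101 = 253
142 = 000010001110
→ | → 000011111111 = 255
0b100110001101 = 100110001101
→ ^ → 100101110010 = 2418

2418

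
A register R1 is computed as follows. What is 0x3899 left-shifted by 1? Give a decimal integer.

28978

0x3899 = 011100010011001
shift left by 1 → 111000100110010 = 28978
(equivalently, 14489 × 2^1 = 14489 × 2)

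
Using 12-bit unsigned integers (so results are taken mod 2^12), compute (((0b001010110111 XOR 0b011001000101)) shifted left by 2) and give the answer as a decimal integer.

968

0b001010110111 = 001010110111
0b011001000101 = 011001000101
→ XOR → 010011110010 = 1266
→ shifted left by 2 (mod 2^12) → 001111001000 = 968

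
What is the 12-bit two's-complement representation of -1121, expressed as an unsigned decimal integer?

1121 in 12 bits: 010001100001
Invert: 101110011110
Add 1:  101110011111 = 2975
(Check: 2^12 - 1121 = 4096 - 1121 = 2975.)

2975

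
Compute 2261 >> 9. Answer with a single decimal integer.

4

2261 = 100011010101
shift right by 9 → 000000000100 = 4
(equivalently, floor(2261 / 512))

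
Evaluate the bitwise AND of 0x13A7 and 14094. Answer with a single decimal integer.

4870

0x13A7 = 01001110100111
14094 = 11011100001110
AND → 01001100000110 = 4870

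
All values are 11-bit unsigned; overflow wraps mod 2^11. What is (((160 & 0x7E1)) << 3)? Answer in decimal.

1280

160 = 00010100000
0x7E1 = 11111100001
→ & → 00010100000 = 160
→ << 3 (mod 2^11) → 10100000000 = 1280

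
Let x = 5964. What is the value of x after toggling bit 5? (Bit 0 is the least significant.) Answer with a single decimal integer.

5996

x = 1011101001100
bit 5 is currently 0; toggle it via x ^ (1 << 5) = x ^ 32
→ 1011101101100 = 5996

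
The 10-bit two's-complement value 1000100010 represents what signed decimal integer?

pattern = 1000100010 (MSB is 1 ⇒ negative)
Invert: 0111011101, add 1 → 0111011110 = 478, so the value is -478.
(Equivalently: 546 - 2^10 = 546 - 1024 = -478.)

-478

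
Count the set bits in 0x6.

2

0x6 = 110
Count the 1s: 1 + 1 = 2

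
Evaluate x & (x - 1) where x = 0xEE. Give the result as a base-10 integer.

236

x = 11101110 = 238
x - 1 = 11101101
AND   = 11101100 = 236
(x & (x - 1) clears the lowest set bit of x.)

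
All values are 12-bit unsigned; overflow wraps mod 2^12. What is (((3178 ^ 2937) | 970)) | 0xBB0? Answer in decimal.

3178 = 110001101010
2937 = 101101111001
→ ^ → 011100010011 = 1811
970 = 001111001010
→ | → 011111011011 = 2011
0xBB0 = 101110110000
→ | → 111111111011 = 4091

4091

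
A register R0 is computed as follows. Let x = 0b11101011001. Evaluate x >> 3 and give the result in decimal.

x = 11101011001
shift right by 3 → 00011101011 = 235
(equivalently, floor(1881 / 8))

235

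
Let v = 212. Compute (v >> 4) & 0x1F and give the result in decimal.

v = 011010100
Shift right by 4: 01101
Mask low 5 bits: 01101 = 13

13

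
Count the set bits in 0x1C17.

0x1C17 = 1110000010111
Count the 1s: 1 + 1 + 1 + 1 + 1 + 1 + 1 = 7

7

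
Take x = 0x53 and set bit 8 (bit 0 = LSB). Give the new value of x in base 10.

339

x = 000001010011
bit 8 is currently 0; set it via x | (1 << 8) = x | 256
→ 000101010011 = 339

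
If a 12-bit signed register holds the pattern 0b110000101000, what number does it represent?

-984

pattern = 110000101000 (MSB is 1 ⇒ negative)
Invert: 001111010111, add 1 → 001111011000 = 984, so the value is -984.
(Equivalently: 3112 - 2^12 = 3112 - 4096 = -984.)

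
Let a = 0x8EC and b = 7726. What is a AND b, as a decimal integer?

2092

0x8EC = 0100011101100
7726 = 1111000101110
AND → 0100000101100 = 2092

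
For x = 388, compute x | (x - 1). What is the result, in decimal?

391

x = 110000100 = 388
x - 1 = 110000011
OR    = 110000111 = 391
(x | (x - 1) sets all bits below the lowest set bit.)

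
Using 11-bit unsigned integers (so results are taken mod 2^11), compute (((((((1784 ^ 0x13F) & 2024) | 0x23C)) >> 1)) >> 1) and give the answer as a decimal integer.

1784 = 11011111000
0x13F = 00100111111
→ ^ → 11111000111 = 1991
2024 = 11111101000
→ & → 11111000000 = 1984
0x23C = 01000111100
→ | → 11111111100 = 2044
→ >> 1 → 01111111110 = 1022
→ >> 1 → 00111111111 = 511

511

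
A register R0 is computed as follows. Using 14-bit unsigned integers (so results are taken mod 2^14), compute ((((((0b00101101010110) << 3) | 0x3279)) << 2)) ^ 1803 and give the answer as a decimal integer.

0b00101101010110 = 00101101010110
→ << 3 (mod 2^14) → 01101010110000 = 6832
0x3279 = 11001001111001
→ | → 11101011111001 = 15097
→ << 2 (mod 2^14) → 10101111100100 = 11236
1803 = 00011100001011
→ ^ → 10110011101111 = 11503

11503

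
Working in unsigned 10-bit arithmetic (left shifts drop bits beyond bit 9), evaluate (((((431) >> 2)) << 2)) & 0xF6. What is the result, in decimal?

164

431 = 0110101111
→ >> 2 → 0001101011 = 107
→ << 2 (mod 2^10) → 0110101100 = 428
0xF6 = 0011110110
→ & → 0010100100 = 164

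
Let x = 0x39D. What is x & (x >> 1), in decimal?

396

x = 1110011101 = 925
x>>1 = 0111001110
AND  = 0110001100 = 396
(x & (x >> 1) has a 1 wherever x has two consecutive 1 bits.)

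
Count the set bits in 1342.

1342 = 10100111110
Count the 1s: 1 + 1 + 1 + 1 + 1 + 1 + 1 = 7

7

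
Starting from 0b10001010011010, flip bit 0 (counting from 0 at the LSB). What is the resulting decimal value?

x = 10001010011010
bit 0 is currently 0; toggle it via x ^ (1 << 0) = x ^ 1
→ 10001010011011 = 8859

8859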